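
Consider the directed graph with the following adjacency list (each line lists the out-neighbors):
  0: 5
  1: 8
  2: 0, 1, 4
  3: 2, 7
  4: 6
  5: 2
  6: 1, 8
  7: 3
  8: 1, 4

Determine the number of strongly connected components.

3

{1, 4, 6, 8} are all mutually reachable — one SCC of size 4.
{0, 2, 5} are all mutually reachable — one SCC of size 3.
{3, 7} are all mutually reachable — one SCC of size 2.
That gives 3 strongly connected components.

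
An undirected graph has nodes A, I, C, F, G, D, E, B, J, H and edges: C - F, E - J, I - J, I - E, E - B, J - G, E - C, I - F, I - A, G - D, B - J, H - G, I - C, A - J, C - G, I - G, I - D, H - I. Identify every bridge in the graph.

The edges on the cycle I-E-B-J-A-I are not bridges since each lies on that cycle.
Every edge lies on some cycle, so there are no bridges.

none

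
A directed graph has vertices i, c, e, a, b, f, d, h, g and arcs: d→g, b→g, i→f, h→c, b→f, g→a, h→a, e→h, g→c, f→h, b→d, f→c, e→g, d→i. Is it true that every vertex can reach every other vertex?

No

There is no directed path from g to i, so the graph is not strongly connected.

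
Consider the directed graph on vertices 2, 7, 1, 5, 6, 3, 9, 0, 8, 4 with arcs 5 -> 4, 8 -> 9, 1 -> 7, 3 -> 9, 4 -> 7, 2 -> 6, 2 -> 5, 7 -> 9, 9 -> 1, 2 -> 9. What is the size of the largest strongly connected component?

{1, 7, 9} are all mutually reachable — one SCC of size 3.
{5} is an SCC by itself.
{6} is an SCC by itself.
{2} is an SCC by itself.
{3} is an SCC by itself.
(and 3 more singleton SCCs)
The largest has 3 vertices.

3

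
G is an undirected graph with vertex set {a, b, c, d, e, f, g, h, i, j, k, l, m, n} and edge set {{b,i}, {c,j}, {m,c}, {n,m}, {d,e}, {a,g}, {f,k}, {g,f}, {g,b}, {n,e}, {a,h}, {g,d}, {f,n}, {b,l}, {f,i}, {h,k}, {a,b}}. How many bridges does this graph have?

The edges on the cycle g-f-n-e-d-g are not bridges since each lies on that cycle.
But removing b-l disconnects b from l; removing m-c disconnects m from c; removing c-j disconnects c from j; removing m-n disconnects m from n — these are bridges.
That makes 4 bridges.

4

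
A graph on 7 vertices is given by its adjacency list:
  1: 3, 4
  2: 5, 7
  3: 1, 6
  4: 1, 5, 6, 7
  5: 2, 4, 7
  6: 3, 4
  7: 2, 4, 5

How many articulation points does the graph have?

Removing 4 increases the component count from 1 to 2, so 4 is a cut vertex.
By contrast removing 5 leaves 1 component; it is not a cut vertex. No other vertex is a cut vertex either.

1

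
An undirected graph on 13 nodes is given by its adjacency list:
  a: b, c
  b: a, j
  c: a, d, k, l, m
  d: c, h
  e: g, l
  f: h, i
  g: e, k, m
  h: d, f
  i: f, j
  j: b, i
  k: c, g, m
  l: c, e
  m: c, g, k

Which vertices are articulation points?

Removing c increases the component count from 1 to 2, so c is a cut vertex.
By contrast removing d leaves 1 component; it is not a cut vertex. No other vertex is a cut vertex either.

c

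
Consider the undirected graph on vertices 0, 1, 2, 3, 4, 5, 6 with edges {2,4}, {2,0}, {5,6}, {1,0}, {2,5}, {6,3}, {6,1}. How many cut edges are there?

2

The edges on the cycle 2-5-6-1-0-2 are not bridges since each lies on that cycle.
But removing 6 - 3 disconnects 6 from 3; removing 2 - 4 disconnects 2 from 4 — these are bridges.
That makes 2 bridges.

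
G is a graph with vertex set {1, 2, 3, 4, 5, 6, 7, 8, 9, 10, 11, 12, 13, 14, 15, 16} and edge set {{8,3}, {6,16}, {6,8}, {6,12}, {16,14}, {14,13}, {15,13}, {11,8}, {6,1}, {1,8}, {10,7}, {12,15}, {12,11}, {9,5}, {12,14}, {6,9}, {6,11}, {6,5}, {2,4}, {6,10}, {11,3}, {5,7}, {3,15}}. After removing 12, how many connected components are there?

With 12 gone, the remaining components are: {2, 4}; {1, 3, 5, 6, 7, 8, 9, 10, 11, 13, 14, 15, 16}.
That is 2 components.

2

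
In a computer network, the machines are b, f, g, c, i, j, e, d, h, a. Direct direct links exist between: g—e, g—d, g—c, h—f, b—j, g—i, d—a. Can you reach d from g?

Yes

From g we can reach a, c, d, e, g, i, which includes d.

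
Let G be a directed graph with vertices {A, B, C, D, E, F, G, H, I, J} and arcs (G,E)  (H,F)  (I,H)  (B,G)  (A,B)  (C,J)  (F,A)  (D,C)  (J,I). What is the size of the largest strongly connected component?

{D} is an SCC by itself.
{B} is an SCC by itself.
{H} is an SCC by itself.
{C} is an SCC by itself.
{F} is an SCC by itself.
(and 5 more singleton SCCs)
The largest has 1 vertex.

1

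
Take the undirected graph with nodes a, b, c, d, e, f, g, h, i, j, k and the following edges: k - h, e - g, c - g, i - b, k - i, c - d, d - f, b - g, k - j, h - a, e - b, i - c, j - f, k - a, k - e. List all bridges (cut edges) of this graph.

none

The edges on the cycle k-h-a-k are not bridges since each lies on that cycle.
Every edge lies on some cycle, so there are no bridges.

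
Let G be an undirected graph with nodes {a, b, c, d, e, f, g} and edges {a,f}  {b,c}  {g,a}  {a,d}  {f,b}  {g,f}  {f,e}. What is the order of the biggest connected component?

Starting from a we can reach a, b, c, d, e, f, g. That is one component of size 7.
The largest has 7 vertices.

7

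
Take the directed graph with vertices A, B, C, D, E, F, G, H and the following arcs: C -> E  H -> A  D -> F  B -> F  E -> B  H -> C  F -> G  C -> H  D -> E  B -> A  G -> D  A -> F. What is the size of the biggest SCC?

6

{A, B, D, E, F, G} are all mutually reachable — one SCC of size 6.
{C, H} are all mutually reachable — one SCC of size 2.
The largest has 6 vertices.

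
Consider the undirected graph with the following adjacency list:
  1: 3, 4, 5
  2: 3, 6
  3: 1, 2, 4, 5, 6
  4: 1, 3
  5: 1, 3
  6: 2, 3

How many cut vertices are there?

Removing 3 increases the component count from 1 to 2, so 3 is a cut vertex.
By contrast removing 4 leaves 1 component; it is not a cut vertex. No other vertex is a cut vertex either.

1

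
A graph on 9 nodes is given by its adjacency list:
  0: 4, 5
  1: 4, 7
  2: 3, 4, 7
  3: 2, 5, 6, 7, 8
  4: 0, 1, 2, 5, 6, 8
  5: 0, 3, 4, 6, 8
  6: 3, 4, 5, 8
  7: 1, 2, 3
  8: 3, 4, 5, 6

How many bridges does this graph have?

0

The edges on the cycle 4-6-3-8-4 are not bridges since each lies on that cycle.
Every edge lies on some cycle, so there are no bridges.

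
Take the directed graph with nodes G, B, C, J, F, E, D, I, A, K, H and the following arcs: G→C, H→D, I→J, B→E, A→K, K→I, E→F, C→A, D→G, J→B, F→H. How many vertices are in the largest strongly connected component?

{A, B, C, D, E, F, G, H, I, J, K} are all mutually reachable — one SCC of size 11.
The largest has 11 vertices.

11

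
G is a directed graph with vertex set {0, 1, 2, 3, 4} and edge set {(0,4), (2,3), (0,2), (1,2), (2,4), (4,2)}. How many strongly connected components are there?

4

{2, 4} are all mutually reachable — one SCC of size 2.
{3} is an SCC by itself.
{1} is an SCC by itself.
{0} is an SCC by itself.
That gives 4 strongly connected components.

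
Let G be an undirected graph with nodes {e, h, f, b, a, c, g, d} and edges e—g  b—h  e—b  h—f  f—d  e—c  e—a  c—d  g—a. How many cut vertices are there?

Removing e increases the component count from 1 to 2, so e is a cut vertex.
By contrast removing g leaves 1 component; it is not a cut vertex. No other vertex is a cut vertex either.

1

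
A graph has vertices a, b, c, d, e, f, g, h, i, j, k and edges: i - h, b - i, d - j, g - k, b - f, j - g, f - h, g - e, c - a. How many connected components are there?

3

Starting from a we can reach a, c. That is one component of size 2.
Starting from b we can reach b, f, h, i. That is one component of size 4.
Starting from d we can reach d, e, g, j, k. That is one component of size 5.
Total: 3 components.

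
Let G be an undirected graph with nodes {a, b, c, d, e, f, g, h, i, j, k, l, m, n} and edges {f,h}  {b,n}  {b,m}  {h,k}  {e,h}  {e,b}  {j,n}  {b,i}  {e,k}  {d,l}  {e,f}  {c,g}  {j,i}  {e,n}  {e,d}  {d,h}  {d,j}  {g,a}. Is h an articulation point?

Deleting h leaves 2 components (was 2), so h is not a cut vertex.

No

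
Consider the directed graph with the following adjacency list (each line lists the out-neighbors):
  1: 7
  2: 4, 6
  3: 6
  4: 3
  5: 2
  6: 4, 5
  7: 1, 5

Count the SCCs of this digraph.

2

{2, 3, 4, 5, 6} are all mutually reachable — one SCC of size 5.
{1, 7} are all mutually reachable — one SCC of size 2.
That gives 2 strongly connected components.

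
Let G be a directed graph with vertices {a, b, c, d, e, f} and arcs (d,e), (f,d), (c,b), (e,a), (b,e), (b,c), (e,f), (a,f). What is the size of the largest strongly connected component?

{a, d, e, f} are all mutually reachable — one SCC of size 4.
{b, c} are all mutually reachable — one SCC of size 2.
The largest has 4 vertices.

4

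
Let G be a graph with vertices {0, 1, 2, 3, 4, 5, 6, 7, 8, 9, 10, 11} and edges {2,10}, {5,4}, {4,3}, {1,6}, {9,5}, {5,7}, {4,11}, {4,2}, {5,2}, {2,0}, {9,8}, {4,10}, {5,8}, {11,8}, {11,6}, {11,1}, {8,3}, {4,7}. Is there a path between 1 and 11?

From 1 we can reach 0, 1, 2, 3, 4, 5, 6, 7, 8, 9, 10, 11, which includes 11.

Yes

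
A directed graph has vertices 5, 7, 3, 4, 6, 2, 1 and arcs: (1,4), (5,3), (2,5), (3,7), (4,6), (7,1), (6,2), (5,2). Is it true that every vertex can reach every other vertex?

From 1 we can reach every vertex (1, 2, 3, 4, 5, 6, 7), and every vertex can reach 1 (1, 2, 3, 4, 5, 6, 7). So the whole graph is one strongly connected component.

Yes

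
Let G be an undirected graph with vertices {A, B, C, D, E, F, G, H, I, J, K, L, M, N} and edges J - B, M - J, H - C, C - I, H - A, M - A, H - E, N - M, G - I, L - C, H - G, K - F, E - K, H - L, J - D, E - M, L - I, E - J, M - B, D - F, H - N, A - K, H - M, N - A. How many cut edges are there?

0

The edges on the cycle H-L-C-H are not bridges since each lies on that cycle.
Every edge lies on some cycle, so there are no bridges.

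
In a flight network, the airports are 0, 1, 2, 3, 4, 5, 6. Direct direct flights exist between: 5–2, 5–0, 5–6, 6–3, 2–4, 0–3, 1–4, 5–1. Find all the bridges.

The edges on the cycle 5-2-4-1-5 are not bridges since each lies on that cycle.
Every edge lies on some cycle, so there are no bridges.

none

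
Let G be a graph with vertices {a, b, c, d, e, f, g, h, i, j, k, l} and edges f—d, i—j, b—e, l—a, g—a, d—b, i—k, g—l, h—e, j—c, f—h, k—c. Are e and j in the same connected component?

No

The component containing e is {b, d, e, f, h}, and j is not in it.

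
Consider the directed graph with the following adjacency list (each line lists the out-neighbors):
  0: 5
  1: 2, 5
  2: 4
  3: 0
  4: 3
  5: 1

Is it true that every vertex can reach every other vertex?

Yes

From 4 we can reach every vertex (0, 1, 2, 3, 4, 5), and every vertex can reach 4 (0, 1, 2, 3, 4, 5). So the whole graph is one strongly connected component.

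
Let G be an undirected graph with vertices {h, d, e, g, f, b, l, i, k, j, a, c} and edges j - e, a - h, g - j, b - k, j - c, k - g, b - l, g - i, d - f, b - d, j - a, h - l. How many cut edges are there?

5

The edges on the cycle b-k-g-j-a-h-l-b are not bridges since each lies on that cycle.
But removing j - e disconnects j from e; removing d - f disconnects d from f; removing c - j disconnects c from j; removing i - g disconnects i from g — these are bridges.
In total 5 edges are bridges.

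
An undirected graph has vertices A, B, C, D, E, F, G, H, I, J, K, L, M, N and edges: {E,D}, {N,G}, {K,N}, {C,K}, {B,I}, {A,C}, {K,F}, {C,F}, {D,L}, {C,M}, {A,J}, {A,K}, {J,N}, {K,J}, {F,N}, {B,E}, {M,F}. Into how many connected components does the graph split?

H is isolated — a component by itself.
Starting from B we can reach B, D, E, I, L. That is one component of size 5.
Starting from A we can reach A, C, F, G, J, K, M, N. That is one component of size 8.
Total: 3 components.

3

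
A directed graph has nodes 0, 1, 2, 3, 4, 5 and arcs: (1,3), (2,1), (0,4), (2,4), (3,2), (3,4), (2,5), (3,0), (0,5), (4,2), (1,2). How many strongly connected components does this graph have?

{0, 1, 2, 3, 4} are all mutually reachable — one SCC of size 5.
{5} is an SCC by itself.
That gives 2 strongly connected components.

2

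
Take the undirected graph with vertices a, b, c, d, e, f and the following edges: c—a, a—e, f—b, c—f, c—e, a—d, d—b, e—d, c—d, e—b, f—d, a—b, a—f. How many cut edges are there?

The edges on the cycle c-a-e-d-f-c are not bridges since each lies on that cycle.
Every edge lies on some cycle, so there are no bridges.

0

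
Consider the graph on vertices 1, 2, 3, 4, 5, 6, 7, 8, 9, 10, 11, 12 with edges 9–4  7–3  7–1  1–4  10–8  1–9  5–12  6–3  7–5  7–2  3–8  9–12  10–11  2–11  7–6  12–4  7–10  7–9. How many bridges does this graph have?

The edges on the cycle 7-5-12-9-7 are not bridges since each lies on that cycle.
Every edge lies on some cycle, so there are no bridges.

0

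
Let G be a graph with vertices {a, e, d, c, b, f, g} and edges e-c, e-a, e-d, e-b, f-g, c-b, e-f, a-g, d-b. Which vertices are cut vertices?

e

Removing e increases the component count from 1 to 2, so e is a cut vertex.
By contrast removing g leaves 1 component; it is not a cut vertex. No other vertex is a cut vertex either.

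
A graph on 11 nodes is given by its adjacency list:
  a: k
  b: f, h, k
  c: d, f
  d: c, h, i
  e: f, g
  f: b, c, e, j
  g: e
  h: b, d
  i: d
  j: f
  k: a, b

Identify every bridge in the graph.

a-k, b-k, d-i, e-f, e-g, f-j

The edges on the cycle h-b-f-c-d-h are not bridges since each lies on that cycle.
But removing f-e disconnects f from e; removing k-a disconnects k from a; removing e-g disconnects e from g; removing k-b disconnects k from b — these are bridges.
In total 6 edges are bridges.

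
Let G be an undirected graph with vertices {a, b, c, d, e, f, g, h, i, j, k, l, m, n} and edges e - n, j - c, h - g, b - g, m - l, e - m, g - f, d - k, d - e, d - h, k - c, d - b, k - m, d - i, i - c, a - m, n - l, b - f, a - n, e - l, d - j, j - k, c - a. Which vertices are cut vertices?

d

Removing d increases the component count from 1 to 2, so d is a cut vertex.
By contrast removing m leaves 1 component; it is not a cut vertex. No other vertex is a cut vertex either.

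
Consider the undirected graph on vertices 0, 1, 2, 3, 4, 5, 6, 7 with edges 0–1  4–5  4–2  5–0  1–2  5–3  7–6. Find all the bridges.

3-5, 6-7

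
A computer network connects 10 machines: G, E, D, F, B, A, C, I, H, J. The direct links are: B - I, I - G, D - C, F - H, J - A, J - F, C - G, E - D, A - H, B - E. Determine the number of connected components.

Starting from A we can reach A, F, H, J. That is one component of size 4.
Starting from B we can reach B, C, D, E, G, I. That is one component of size 6.
Total: 2 components.

2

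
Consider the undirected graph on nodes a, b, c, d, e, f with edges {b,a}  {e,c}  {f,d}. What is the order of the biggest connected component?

Starting from d we can reach d, f. That is one component of size 2.
Starting from a we can reach a, b. That is one component of size 2.
Starting from c we can reach c, e. That is one component of size 2.
The largest has 2 vertices.

2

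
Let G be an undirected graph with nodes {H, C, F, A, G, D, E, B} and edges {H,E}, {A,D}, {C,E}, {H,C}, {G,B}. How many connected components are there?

4

F is isolated — a component by itself.
Starting from A we can reach A, D. That is one component of size 2.
Starting from B we can reach B, G. That is one component of size 2.
Starting from C we can reach C, E, H. That is one component of size 3.
Total: 4 components.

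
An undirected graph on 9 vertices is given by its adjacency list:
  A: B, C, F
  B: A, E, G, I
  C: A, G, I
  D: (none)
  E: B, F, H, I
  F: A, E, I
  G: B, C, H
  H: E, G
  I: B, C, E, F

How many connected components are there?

D is isolated — a component by itself.
Starting from A we can reach A, B, C, E, F, G, H, I. That is one component of size 8.
Total: 2 components.

2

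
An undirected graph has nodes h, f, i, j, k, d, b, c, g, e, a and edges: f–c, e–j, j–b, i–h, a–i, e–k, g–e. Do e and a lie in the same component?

No

The component containing e is {b, e, g, j, k}, and a is not in it.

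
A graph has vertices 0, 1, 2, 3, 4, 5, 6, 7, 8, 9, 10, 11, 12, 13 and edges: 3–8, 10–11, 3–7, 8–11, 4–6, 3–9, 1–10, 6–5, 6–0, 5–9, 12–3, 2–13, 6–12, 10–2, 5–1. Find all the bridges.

The edges on the cycle 6-5-1-10-11-8-3-12-6 are not bridges since each lies on that cycle.
But removing 13–2 disconnects 13 from 2; removing 7–3 disconnects 7 from 3; removing 10–2 disconnects 10 from 2; removing 4–6 disconnects 4 from 6 — these are bridges.
In total 5 edges are bridges.

0-6, 10-2, 13-2, 3-7, 4-6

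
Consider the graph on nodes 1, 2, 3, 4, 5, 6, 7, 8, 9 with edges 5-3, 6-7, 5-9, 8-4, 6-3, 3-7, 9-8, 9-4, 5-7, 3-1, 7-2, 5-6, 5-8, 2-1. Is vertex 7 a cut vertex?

Deleting 7 leaves 1 component (was 1) (its neighbors 2, 3, 5, 6 remain connected to each other), so 7 is not a cut vertex.

No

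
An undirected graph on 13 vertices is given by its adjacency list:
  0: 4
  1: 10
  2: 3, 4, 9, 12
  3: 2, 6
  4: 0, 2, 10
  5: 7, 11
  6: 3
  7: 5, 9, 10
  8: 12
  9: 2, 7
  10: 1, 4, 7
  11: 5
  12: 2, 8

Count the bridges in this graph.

8

The edges on the cycle 4-2-9-7-10-4 are not bridges since each lies on that cycle.
But removing 10-1 disconnects 10 from 1; removing 3-6 disconnects 3 from 6; removing 3-2 disconnects 3 from 2; removing 12-8 disconnects 12 from 8 — these are bridges.
In total 8 edges are bridges.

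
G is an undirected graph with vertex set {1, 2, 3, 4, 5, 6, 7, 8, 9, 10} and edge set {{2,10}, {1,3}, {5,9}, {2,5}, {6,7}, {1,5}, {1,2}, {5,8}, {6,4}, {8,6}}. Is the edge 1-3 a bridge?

Removing 1-3 leaves no path between 1 and 3: the component count goes from 1 to 2. So it is a bridge.

Yes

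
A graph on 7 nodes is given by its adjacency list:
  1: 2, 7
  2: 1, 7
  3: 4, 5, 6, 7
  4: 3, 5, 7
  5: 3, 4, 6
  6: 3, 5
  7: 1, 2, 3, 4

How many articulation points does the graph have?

1

Removing 7 increases the component count from 1 to 2, so 7 is a cut vertex.
By contrast removing 6 leaves 1 component; it is not a cut vertex. No other vertex is a cut vertex either.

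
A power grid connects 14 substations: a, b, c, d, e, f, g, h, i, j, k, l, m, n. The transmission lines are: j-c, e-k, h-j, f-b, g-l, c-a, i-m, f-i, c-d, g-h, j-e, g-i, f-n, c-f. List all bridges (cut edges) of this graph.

a-c, b-f, c-d, e-j, e-k, f-n, g-l, i-m

The edges on the cycle g-h-j-c-f-i-g are not bridges since each lies on that cycle.
But removing g-l disconnects g from l; removing j-e disconnects j from e; removing c-d disconnects c from d; removing m-i disconnects m from i — these are bridges.
In total 8 edges are bridges.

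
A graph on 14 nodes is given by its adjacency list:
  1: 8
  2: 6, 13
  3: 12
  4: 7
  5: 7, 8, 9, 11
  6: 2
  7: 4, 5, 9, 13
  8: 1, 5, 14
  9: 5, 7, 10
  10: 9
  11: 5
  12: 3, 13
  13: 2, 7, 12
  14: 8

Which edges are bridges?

The edges on the cycle 5-9-7-5 are not bridges since each lies on that cycle.
But removing 9-10 disconnects 9 from 10; removing 7-13 disconnects 7 from 13; removing 5-11 disconnects 5 from 11; removing 13-2 disconnects 13 from 2 — these are bridges.
In total 11 edges are bridges.

1-8, 10-9, 11-5, 12-13, 12-3, 13-2, 13-7, 14-8, 2-6, 4-7, 5-8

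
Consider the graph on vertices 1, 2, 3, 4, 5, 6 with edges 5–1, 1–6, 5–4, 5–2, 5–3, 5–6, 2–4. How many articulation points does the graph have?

Removing 5 increases the component count from 1 to 3, so 5 is a cut vertex.
By contrast removing 3 leaves 1 component; it is not a cut vertex. No other vertex is a cut vertex either.

1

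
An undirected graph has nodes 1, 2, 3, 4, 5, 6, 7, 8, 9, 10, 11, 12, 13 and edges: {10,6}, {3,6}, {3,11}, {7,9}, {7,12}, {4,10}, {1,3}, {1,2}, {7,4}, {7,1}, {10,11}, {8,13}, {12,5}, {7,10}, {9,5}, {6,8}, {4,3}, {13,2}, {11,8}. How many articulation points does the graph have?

1

Removing 7 increases the component count from 1 to 2, so 7 is a cut vertex.
By contrast removing 11 leaves 1 component; it is not a cut vertex. No other vertex is a cut vertex either.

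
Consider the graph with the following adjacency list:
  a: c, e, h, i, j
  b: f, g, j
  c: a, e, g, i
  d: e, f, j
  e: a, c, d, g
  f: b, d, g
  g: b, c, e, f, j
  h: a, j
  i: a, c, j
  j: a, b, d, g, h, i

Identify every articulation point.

none

Removing e, for instance, still leaves 1 component. No single vertex removal increases the component count — the graph has no articulation points.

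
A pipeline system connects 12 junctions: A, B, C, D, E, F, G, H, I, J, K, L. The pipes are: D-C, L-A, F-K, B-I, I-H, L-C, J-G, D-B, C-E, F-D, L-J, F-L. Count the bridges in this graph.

8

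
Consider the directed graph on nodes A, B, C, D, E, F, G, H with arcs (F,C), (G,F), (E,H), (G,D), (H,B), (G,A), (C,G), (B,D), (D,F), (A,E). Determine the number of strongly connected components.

{A, B, C, D, E, F, G, H} are all mutually reachable — one SCC of size 8.
That gives 1 strongly connected component.

1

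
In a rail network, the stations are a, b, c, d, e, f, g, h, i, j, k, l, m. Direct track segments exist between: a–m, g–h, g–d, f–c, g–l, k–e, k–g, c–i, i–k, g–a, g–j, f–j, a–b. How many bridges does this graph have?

The edges on the cycle f-c-i-k-g-j-f are not bridges since each lies on that cycle.
But removing g–l disconnects g from l; removing g–h disconnects g from h; removing e–k disconnects e from k; removing b–a disconnects b from a — these are bridges.
In total 7 edges are bridges.

7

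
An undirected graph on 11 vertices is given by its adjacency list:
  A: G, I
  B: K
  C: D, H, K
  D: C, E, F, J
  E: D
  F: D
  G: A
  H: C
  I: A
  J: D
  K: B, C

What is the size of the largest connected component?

8

Starting from A we can reach A, G, I. That is one component of size 3.
Starting from B we can reach B, C, D, E, F, H, J, K. That is one component of size 8.
The largest has 8 vertices.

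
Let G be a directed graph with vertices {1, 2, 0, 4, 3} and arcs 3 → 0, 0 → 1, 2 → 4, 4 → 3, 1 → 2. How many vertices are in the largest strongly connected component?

{0, 1, 2, 3, 4} are all mutually reachable — one SCC of size 5.
The largest has 5 vertices.

5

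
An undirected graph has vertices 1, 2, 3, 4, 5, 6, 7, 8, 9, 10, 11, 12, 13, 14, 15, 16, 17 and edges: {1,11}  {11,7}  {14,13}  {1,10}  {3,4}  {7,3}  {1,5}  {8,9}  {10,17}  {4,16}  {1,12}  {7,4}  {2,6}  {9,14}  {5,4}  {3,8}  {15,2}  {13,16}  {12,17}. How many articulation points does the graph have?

Removing 1 increases the component count from 2 to 3, so 1 is a cut vertex.
Removing 2 increases the component count from 2 to 3, so 2 is a cut vertex.
By contrast removing 17 leaves 2 components; it is not a cut vertex. No other vertex is a cut vertex either.

2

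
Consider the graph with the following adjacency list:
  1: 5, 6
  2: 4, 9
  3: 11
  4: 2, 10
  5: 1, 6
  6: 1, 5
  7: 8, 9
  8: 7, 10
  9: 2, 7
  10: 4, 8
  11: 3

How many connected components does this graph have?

3

Starting from 3 we can reach 3, 11. That is one component of size 2.
Starting from 1 we can reach 1, 5, 6. That is one component of size 3.
Starting from 2 we can reach 2, 4, 7, 8, 9, 10. That is one component of size 6.
Total: 3 components.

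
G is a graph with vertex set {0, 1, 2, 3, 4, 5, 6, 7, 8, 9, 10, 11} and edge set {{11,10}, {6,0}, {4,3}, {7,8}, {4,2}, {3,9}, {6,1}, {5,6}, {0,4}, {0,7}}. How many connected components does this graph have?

Starting from 10 we can reach 10, 11. That is one component of size 2.
Starting from 0 we can reach 0, 1, 2, 3, 4, 5, 6, 7, 8, 9. That is one component of size 10.
Total: 2 components.

2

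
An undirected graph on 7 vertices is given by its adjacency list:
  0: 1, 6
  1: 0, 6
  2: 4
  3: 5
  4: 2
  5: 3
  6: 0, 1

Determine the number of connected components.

Starting from 3 we can reach 3, 5. That is one component of size 2.
Starting from 2 we can reach 2, 4. That is one component of size 2.
Starting from 0 we can reach 0, 1, 6. That is one component of size 3.
Total: 3 components.

3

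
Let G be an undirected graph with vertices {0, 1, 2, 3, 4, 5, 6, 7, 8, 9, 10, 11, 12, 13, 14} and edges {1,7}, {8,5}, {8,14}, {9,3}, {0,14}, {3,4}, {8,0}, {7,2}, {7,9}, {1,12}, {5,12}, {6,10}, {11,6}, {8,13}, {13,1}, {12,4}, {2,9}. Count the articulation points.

Removing 6 increases the component count from 2 to 3, so 6 is a cut vertex.
Removing 8 increases the component count from 2 to 3, so 8 is a cut vertex.
By contrast removing 9 leaves 2 components; it is not a cut vertex. No other vertex is a cut vertex either.

2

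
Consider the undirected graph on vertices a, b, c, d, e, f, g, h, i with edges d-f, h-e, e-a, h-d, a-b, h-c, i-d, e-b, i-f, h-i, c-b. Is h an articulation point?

Deleting h raises the number of components from 2 to 3, so h is a cut vertex.

Yes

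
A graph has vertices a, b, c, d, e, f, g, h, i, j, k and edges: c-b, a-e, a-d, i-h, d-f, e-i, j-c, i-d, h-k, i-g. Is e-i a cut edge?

No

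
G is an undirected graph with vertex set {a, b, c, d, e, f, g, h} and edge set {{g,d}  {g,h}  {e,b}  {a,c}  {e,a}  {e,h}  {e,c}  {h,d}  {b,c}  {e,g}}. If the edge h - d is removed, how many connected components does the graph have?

2

h and d are still connected via h-g-d, so the component count stays at 2.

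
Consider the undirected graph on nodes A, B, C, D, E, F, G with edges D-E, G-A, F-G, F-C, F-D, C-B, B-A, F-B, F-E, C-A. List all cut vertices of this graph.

F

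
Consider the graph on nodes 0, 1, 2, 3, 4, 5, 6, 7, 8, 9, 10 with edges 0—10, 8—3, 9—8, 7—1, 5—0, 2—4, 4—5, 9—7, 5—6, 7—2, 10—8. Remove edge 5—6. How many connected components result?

Before removal there is 1 component.
5—6 is a bridge — removing it separates 5's side from 6's side.
After removal: 2 components.

2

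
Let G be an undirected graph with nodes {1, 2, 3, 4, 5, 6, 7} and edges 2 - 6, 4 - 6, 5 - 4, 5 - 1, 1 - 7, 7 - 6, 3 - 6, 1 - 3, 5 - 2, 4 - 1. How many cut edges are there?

The edges on the cycle 5-4-6-2-5 are not bridges since each lies on that cycle.
Every edge lies on some cycle, so there are no bridges.

0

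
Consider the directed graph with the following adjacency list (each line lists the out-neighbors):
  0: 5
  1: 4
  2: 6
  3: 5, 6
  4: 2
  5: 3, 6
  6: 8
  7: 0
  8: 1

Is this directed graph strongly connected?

No

There is no directed path from 4 to 7, so the graph is not strongly connected.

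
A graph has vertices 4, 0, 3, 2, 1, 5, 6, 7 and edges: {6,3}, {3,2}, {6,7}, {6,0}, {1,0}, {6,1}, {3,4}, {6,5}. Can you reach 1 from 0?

From 0 we can reach 0, 1, 2, 3, 4, 5, 6, 7, which includes 1.

Yes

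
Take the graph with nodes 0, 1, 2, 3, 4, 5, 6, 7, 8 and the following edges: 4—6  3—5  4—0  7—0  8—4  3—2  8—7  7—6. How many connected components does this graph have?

3

1 is isolated — a component by itself.
Starting from 2 we can reach 2, 3, 5. That is one component of size 3.
Starting from 0 we can reach 0, 4, 6, 7, 8. That is one component of size 5.
Total: 3 components.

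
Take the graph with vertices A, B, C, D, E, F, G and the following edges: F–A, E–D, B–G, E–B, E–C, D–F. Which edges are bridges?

A-F, B-E, B-G, C-E, D-E, D-F

removing G–B disconnects G from B; removing C–E disconnects C from E; removing E–B disconnects E from B; removing D–E disconnects D from E — these are bridges.
In total 6 edges are bridges.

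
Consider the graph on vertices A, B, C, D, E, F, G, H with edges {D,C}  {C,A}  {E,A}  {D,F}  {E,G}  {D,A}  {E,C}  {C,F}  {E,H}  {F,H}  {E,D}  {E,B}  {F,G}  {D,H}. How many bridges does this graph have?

1

The edges on the cycle E-D-C-A-E are not bridges since each lies on that cycle.
But removing E–B disconnects E from B — this is a bridge.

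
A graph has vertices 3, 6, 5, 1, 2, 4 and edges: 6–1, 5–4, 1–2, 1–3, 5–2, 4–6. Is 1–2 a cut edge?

After removing 1–2, the path 1-6-4-5-2 still connects them, so the edge is not a bridge.

No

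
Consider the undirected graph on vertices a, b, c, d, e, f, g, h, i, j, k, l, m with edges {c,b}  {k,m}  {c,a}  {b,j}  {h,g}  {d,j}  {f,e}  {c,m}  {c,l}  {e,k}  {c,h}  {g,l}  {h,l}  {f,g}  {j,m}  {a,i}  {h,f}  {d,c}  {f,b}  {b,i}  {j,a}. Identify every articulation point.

none

Removing k, for instance, still leaves 1 component. No single vertex removal increases the component count — the graph has no articulation points.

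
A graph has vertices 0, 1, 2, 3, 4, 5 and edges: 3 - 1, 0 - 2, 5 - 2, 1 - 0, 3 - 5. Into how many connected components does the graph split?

2

4 is isolated — a component by itself.
Starting from 0 we can reach 0, 1, 2, 3, 5. That is one component of size 5.
Total: 2 components.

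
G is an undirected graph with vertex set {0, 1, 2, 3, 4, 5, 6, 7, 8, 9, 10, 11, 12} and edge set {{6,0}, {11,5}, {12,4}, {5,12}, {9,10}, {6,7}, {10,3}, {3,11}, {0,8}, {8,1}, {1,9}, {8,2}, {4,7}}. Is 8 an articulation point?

Yes

Deleting 8 raises the number of components from 1 to 2, so 8 is a cut vertex.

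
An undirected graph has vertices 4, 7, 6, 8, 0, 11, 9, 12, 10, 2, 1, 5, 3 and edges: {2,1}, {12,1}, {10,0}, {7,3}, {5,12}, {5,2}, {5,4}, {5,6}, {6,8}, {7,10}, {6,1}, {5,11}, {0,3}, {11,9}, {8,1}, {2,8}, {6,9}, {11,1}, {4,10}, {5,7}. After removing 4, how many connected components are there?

With 4 gone, the remaining components are: {0, 1, 2, 3, 5, 6, 7, 8, 9, 10, 11, 12}.
That is 1 component.

1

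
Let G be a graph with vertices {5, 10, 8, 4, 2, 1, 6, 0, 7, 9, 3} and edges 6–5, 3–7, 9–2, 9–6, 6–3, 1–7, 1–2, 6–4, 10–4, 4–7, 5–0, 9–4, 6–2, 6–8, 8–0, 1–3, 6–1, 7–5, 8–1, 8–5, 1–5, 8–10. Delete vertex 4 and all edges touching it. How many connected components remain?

1

With 4 gone, the remaining components are: {0, 1, 2, 3, 5, 6, 7, 8, 9, 10}.
That is 1 component.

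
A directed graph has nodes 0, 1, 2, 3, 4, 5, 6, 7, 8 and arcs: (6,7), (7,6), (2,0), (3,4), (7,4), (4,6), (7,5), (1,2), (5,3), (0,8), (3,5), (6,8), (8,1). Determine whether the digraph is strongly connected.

There is no directed path from 8 to 4, so the graph is not strongly connected.

No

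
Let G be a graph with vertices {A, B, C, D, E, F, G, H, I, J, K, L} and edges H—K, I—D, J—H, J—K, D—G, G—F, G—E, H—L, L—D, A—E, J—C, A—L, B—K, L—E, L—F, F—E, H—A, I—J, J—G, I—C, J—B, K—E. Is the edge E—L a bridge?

After removing E—L, the path E-A-L still connects them, so the edge is not a bridge.

No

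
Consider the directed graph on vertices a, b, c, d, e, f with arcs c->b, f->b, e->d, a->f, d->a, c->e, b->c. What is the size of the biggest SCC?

{a, b, c, d, e, f} are all mutually reachable — one SCC of size 6.
The largest has 6 vertices.

6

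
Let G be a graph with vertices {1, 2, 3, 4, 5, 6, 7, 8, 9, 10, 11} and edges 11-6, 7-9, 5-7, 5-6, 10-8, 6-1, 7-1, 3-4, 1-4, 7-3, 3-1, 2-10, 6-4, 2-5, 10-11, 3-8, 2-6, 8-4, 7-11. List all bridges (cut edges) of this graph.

The edges on the cycle 2-5-7-3-8-10-2 are not bridges since each lies on that cycle.
But removing 9-7 disconnects 9 from 7 — this is a bridge.

7-9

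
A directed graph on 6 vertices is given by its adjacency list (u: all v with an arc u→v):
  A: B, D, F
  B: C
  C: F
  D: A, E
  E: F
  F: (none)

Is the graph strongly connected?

No

There is no directed path from B to A, so the graph is not strongly connected.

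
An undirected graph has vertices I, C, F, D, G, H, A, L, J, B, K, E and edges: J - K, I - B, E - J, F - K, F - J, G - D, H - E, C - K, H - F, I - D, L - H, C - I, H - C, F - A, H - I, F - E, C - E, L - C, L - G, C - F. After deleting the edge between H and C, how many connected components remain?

1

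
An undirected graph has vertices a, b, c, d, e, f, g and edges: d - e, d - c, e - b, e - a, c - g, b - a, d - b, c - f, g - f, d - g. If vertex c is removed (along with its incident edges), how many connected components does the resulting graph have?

With c gone, the remaining components are: {a, b, d, e, f, g}.
That is 1 component.

1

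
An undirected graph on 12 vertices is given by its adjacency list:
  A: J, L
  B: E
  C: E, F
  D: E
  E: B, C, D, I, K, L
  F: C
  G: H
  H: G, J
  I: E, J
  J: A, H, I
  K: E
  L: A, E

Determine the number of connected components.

1

Starting from A we can reach A, B, C, D, E, F, G, H, I, J, K, L. That is one component of size 12.
Total: 1 component.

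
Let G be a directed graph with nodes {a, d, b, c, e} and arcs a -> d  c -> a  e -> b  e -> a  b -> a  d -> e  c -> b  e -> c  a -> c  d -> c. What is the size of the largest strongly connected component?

5

{a, b, c, d, e} are all mutually reachable — one SCC of size 5.
The largest has 5 vertices.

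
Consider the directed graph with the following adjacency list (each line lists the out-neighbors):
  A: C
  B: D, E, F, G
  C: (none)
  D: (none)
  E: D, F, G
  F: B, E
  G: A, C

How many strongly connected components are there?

{B, E, F} are all mutually reachable — one SCC of size 3.
{A} is an SCC by itself.
{D} is an SCC by itself.
{G} is an SCC by itself.
{C} is an SCC by itself.
That gives 5 strongly connected components.

5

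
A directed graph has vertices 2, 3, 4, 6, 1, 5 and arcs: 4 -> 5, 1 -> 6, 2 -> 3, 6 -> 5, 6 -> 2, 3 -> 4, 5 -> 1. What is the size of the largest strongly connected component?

6

{1, 2, 3, 4, 5, 6} are all mutually reachable — one SCC of size 6.
The largest has 6 vertices.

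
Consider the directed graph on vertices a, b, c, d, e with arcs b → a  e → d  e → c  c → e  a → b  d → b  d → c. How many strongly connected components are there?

{c, d, e} are all mutually reachable — one SCC of size 3.
{a, b} are all mutually reachable — one SCC of size 2.
That gives 2 strongly connected components.

2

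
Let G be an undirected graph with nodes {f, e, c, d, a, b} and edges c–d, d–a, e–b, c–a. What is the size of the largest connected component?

3

f is isolated — a component by itself.
Starting from b we can reach b, e. That is one component of size 2.
Starting from a we can reach a, c, d. That is one component of size 3.
The largest has 3 vertices.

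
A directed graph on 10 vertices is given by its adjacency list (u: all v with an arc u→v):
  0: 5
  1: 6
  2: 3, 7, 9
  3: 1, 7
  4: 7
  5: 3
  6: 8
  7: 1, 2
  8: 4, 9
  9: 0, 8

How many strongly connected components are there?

{0, 1, 2, 3, 4, 5, 6, 7, 8, 9} are all mutually reachable — one SCC of size 10.
That gives 1 strongly connected component.

1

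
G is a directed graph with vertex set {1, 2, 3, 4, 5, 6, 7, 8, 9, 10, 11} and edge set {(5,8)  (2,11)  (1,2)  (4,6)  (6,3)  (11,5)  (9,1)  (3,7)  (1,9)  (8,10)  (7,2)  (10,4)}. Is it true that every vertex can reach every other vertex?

No

There is no directed path from 3 to 9, so the graph is not strongly connected.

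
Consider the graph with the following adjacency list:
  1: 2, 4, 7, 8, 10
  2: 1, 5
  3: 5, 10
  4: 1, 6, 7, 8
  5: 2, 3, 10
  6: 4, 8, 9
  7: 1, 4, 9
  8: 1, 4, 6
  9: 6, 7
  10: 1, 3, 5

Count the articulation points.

Removing 1 increases the component count from 1 to 2, so 1 is a cut vertex.
By contrast removing 2 leaves 1 component; it is not a cut vertex. No other vertex is a cut vertex either.

1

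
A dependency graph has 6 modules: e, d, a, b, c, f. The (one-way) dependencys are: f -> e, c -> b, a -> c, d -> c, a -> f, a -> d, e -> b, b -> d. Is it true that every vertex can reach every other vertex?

No

There is no directed path from b to a, so the graph is not strongly connected.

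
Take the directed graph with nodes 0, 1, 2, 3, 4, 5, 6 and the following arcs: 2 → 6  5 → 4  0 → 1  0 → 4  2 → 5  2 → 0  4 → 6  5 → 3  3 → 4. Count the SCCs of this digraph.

{0} is an SCC by itself.
{2} is an SCC by itself.
{5} is an SCC by itself.
{6} is an SCC by itself.
{4} is an SCC by itself.
(and 2 more singleton SCCs)
That gives 7 strongly connected components.

7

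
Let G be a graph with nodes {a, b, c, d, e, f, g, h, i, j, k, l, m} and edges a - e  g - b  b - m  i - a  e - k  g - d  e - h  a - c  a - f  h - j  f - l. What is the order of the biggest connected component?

Starting from b we can reach b, d, g, m. That is one component of size 4.
Starting from a we can reach a, c, e, f, h, i, j, k, l. That is one component of size 9.
The largest has 9 vertices.

9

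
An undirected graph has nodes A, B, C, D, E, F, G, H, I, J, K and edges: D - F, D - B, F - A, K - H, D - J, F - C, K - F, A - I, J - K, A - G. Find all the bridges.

A-F, A-G, A-I, B-D, C-F, H-K

The edges on the cycle D-J-K-F-D are not bridges since each lies on that cycle.
But removing A - G disconnects A from G; removing F - A disconnects F from A; removing D - B disconnects D from B; removing I - A disconnects I from A — these are bridges.
In total 6 edges are bridges.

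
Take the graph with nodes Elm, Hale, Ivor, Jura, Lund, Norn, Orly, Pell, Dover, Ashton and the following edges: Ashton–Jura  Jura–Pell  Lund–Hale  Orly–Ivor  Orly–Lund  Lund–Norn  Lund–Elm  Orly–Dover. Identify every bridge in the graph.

Ashton-Jura, Dover-Orly, Elm-Lund, Hale-Lund, Ivor-Orly, Jura-Pell, Lund-Norn, Lund-Orly

removing Elm–Lund disconnects Elm from Lund; removing Hale–Lund disconnects Hale from Lund; removing Norn–Lund disconnects Norn from Lund; removing Jura–Pell disconnects Jura from Pell — these are bridges.
In total 8 edges are bridges.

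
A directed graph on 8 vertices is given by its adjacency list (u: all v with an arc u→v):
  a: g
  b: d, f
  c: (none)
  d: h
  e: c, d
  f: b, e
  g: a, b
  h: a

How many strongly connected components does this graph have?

2

{a, b, d, e, f, g, h} are all mutually reachable — one SCC of size 7.
{c} is an SCC by itself.
That gives 2 strongly connected components.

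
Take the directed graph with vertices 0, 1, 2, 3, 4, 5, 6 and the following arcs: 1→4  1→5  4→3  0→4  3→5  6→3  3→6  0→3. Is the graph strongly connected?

There is no directed path from 3 to 0, so the graph is not strongly connected.

No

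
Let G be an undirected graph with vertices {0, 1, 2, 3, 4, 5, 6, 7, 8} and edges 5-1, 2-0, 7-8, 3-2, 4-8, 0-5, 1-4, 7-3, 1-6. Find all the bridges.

The edges on the cycle 7-3-2-0-5-1-4-8-7 are not bridges since each lies on that cycle.
But removing 6-1 disconnects 6 from 1 — this is a bridge.

1-6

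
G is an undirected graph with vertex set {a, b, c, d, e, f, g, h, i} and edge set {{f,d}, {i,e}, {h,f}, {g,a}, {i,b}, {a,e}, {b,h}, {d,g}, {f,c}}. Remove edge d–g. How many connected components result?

d and g are still connected via d-f-h-b-i-e-a-g, so the component count stays at 1.

1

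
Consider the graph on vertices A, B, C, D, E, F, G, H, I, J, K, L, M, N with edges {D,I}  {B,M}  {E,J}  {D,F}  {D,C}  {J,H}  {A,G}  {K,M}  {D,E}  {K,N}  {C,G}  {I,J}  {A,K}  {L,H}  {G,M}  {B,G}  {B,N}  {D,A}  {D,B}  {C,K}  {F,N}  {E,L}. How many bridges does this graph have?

The edges on the cycle D-A-G-C-D are not bridges since each lies on that cycle.
Every edge lies on some cycle, so there are no bridges.

0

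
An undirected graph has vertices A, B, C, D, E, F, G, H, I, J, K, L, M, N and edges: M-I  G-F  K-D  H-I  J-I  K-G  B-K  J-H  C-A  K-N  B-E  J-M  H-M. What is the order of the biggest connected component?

7

L is isolated — a component by itself.
Starting from A we can reach A, C. That is one component of size 2.
Starting from H we can reach H, I, J, M. That is one component of size 4.
Starting from B we can reach B, D, E, F, G, K, N. That is one component of size 7.
The largest has 7 vertices.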